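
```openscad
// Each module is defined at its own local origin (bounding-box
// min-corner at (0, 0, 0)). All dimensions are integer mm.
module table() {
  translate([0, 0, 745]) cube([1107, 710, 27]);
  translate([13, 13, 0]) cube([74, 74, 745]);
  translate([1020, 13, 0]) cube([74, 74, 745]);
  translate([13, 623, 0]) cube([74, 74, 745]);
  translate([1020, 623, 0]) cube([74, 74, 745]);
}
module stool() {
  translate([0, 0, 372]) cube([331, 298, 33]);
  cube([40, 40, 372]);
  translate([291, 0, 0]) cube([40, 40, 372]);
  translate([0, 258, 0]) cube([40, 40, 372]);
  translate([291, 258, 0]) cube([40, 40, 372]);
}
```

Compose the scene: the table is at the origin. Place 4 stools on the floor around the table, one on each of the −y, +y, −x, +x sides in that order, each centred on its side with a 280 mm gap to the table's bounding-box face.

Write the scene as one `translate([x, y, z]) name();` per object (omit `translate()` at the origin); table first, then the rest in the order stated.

table();
translate([388, -578, 0]) stool();
translate([388, 990, 0]) stool();
translate([-611, 206, 0]) stool();
translate([1387, 206, 0]) stool();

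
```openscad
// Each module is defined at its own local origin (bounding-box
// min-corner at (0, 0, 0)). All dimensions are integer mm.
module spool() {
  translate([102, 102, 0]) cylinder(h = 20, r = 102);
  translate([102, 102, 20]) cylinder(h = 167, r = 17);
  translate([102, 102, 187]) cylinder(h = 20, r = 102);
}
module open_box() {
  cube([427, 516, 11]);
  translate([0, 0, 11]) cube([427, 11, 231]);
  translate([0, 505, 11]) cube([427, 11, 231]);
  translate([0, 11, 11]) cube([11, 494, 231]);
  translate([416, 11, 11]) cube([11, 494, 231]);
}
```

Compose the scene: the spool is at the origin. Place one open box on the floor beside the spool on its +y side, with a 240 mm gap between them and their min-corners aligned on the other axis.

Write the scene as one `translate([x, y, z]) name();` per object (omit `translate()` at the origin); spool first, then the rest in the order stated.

spool();
translate([0, 444, 0]) open_box();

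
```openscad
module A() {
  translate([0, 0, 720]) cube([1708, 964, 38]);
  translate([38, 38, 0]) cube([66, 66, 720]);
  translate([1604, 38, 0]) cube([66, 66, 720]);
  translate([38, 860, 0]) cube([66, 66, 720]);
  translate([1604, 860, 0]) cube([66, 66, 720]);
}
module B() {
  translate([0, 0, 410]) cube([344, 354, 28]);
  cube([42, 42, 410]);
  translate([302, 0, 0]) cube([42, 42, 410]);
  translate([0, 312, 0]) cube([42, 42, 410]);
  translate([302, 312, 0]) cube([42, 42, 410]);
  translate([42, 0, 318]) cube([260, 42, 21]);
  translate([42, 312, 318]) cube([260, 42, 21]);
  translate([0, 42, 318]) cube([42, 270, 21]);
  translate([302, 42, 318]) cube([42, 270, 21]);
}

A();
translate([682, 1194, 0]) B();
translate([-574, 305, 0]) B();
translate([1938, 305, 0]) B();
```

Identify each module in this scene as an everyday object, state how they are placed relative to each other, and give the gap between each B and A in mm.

A is a table. B is a stool. Three stools sit around the table at the +y, −x, +x sides. The gap between each stool and the table is 230 mm.

Each stool's nearest face is 230 mm from the table's bounding box.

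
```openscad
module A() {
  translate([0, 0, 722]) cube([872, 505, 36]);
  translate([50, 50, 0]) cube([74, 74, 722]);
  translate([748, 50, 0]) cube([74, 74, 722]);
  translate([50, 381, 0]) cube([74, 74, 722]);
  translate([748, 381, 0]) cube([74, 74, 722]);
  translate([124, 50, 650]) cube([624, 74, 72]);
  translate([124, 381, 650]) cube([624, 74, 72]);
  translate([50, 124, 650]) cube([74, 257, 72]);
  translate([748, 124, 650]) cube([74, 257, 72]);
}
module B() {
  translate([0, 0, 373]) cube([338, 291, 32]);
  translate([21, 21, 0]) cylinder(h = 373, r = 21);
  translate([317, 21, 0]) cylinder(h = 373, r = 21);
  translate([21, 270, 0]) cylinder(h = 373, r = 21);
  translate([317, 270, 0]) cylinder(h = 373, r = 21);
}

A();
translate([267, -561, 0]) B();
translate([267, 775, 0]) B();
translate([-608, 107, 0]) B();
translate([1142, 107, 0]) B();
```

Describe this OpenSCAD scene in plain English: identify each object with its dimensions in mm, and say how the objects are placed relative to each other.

A is a table: top 872 mm (x) × 505 mm (y), 36 mm thick, upper face at z = 758 mm, on four 74×74 mm square legs, each inset 50 mm from the nearest pair of top edges, running from z = 0 to the bottom of the top. Four apron rails, 74 mm thick and 72 mm tall, run between adjacent legs with their top edges flush with the underside of the top and their outer faces flush with the legs' outer faces.

B is a simple wooden stool: a rectangular seat 338 mm (x) by 291 mm (y), 32 mm thick, top face at z = 405 mm, on four round legs, each 42 mm in diameter. The legs rest on z = 0, each leg's axis is inset half a diameter from the nearest pair of seat edges (so the leg's bounding box is flush with the corner).

Four stools sit around the table at the −y, +y, −x, +x sides.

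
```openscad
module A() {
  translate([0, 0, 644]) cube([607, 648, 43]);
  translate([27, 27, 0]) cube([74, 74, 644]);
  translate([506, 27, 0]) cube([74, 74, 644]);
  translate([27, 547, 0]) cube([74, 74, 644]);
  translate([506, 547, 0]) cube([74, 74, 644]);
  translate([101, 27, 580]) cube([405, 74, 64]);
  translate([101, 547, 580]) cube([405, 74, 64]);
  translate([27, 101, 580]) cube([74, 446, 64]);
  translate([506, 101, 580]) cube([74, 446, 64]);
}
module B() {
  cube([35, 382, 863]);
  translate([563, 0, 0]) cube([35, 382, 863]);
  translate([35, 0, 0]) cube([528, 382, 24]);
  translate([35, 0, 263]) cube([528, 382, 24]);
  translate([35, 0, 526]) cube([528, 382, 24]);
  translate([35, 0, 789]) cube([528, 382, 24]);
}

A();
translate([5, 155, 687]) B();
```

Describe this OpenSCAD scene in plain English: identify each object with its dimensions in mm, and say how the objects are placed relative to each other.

A is a table: top 607 mm (x) × 648 mm (y), 43 mm thick, upper face at z = 687 mm, on four 74×74 mm square legs, each inset 27 mm from the nearest pair of top edges, running from z = 0 to the bottom of the top. Four apron rails, 74 mm thick and 64 mm tall, run between adjacent legs with their top edges flush with the underside of the top and their outer faces flush with the legs' outer faces.

B is a bookshelf 598 mm wide overall, 382 mm deep and 863 mm tall. The two sides are 35 mm thick vertical panels. 4 horizontal shelves of 24 mm thickness span between the inner faces of the sides; the lowest shelf sits on the floor and shelves are stacked with a clear vertical gap of 239 mm between each pair.

The bookshelf is on top of the table.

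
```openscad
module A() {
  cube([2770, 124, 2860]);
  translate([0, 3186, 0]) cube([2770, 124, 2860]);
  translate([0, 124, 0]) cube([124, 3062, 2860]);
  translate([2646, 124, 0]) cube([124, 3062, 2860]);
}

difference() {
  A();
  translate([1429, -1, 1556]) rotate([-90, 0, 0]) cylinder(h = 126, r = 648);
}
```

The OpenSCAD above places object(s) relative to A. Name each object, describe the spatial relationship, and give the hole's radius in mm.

The subtracted cylinder has r = 648 mm.

A is a house frame. The house frame has a circular hole through its front wall. The hole's radius is 648 mm.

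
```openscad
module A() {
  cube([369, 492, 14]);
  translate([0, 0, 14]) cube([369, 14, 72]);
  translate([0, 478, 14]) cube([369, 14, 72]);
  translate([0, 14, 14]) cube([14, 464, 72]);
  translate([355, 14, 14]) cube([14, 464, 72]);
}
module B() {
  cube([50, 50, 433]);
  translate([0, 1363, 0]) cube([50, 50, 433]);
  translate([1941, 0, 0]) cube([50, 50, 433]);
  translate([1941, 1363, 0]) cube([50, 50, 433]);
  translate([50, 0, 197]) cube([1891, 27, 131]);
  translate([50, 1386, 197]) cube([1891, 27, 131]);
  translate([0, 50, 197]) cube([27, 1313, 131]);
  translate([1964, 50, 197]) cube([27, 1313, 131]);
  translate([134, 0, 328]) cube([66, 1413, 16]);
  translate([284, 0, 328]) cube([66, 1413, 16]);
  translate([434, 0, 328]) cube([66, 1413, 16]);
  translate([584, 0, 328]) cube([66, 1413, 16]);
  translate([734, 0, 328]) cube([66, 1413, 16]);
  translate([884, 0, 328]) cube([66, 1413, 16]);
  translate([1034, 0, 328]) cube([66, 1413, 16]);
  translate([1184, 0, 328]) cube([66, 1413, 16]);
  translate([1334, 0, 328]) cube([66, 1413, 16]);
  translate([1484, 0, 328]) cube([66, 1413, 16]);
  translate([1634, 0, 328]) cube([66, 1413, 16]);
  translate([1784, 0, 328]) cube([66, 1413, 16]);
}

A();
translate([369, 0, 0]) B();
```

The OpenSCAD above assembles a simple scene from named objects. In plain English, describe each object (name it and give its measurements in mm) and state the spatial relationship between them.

A is an open storage box with external size 369×492×86 mm and wall thickness 14 mm (the base is also 14 mm thick). The base covers the whole footprint; the four walls stand on the base, with the y-facing walls full-width and the x-facing walls fitting between their inner faces.

B is a bed frame 1991 mm long (x) by 1413 mm wide (y). Four 50×50 mm corner posts, 433 mm tall, at the corners of the footprint. Four rails of 27 mm thickness and 131 mm height run between adjacent posts with their undersides at z = 197 mm, their outer faces flush with the outside of the frame (the two x-running rails run between the posts' inner faces; the two y-running rails run between the posts' inner faces). 12 slats, each 66 mm wide (x) and 16 mm thick, lie across the top of the two x-running rails, running the full 1413 mm width of the frame in y; the slats are evenly spaced along x between the inner faces of the end posts with equal gaps (rounded down to the nearest mm) at the −x end and between each pair — any rounding remainder accumulates at the +x end.

The bed frame is against the open box's +x side, with their −y faces flush.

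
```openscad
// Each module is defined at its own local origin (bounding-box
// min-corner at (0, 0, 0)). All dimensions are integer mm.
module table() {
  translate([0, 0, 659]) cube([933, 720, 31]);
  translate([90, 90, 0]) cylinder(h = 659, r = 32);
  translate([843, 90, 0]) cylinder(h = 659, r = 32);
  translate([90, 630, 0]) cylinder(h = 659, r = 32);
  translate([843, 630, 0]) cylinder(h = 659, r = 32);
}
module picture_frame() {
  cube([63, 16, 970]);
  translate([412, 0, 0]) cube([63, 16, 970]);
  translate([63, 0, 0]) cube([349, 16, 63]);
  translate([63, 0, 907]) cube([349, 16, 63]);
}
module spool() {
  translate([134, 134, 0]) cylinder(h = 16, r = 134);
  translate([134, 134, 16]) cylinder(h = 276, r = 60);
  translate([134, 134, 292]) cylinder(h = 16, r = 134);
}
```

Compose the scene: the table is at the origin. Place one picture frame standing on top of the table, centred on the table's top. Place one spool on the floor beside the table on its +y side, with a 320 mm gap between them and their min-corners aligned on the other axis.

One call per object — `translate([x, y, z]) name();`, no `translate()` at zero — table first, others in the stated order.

table();
translate([229, 352, 690]) picture_frame();
translate([0, 1040, 0]) spool();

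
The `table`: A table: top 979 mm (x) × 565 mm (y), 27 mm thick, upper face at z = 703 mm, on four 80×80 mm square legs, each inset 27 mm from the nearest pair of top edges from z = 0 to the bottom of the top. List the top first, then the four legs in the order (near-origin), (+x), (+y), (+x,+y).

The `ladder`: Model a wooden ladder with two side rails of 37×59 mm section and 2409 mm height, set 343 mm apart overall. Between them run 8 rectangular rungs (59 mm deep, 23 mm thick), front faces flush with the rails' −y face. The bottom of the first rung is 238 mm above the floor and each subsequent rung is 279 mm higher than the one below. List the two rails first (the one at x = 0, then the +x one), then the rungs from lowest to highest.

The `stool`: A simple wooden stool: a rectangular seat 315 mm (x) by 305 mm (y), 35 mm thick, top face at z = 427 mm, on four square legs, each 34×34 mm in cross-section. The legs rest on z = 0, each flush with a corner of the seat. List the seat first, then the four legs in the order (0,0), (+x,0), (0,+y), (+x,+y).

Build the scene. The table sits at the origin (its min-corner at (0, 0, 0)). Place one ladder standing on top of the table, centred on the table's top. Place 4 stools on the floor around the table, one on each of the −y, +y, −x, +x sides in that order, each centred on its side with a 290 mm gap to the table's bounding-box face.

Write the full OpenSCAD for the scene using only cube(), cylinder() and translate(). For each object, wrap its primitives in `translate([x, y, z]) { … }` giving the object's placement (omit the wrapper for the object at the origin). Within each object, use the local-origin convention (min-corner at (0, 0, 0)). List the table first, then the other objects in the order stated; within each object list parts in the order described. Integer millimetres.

translate([0, 0, 676]) cube([979, 565, 27]);
translate([27, 27, 0]) cube([80, 80, 676]);
translate([872, 27, 0]) cube([80, 80, 676]);
translate([27, 458, 0]) cube([80, 80, 676]);
translate([872, 458, 0]) cube([80, 80, 676]);
translate([318, 253, 703]) {
  cube([37, 59, 2409]);
  translate([306, 0, 0]) cube([37, 59, 2409]);
  translate([37, 0, 238]) cube([269, 59, 23]);
  translate([37, 0, 517]) cube([269, 59, 23]);
  translate([37, 0, 796]) cube([269, 59, 23]);
  translate([37, 0, 1075]) cube([269, 59, 23]);
  translate([37, 0, 1354]) cube([269, 59, 23]);
  translate([37, 0, 1633]) cube([269, 59, 23]);
  translate([37, 0, 1912]) cube([269, 59, 23]);
  translate([37, 0, 2191]) cube([269, 59, 23]);
}
translate([332, -595, 0]) {
  translate([0, 0, 392]) cube([315, 305, 35]);
  cube([34, 34, 392]);
  translate([281, 0, 0]) cube([34, 34, 392]);
  translate([0, 271, 0]) cube([34, 34, 392]);
  translate([281, 271, 0]) cube([34, 34, 392]);
}
translate([332, 855, 0]) {
  translate([0, 0, 392]) cube([315, 305, 35]);
  cube([34, 34, 392]);
  translate([281, 0, 0]) cube([34, 34, 392]);
  translate([0, 271, 0]) cube([34, 34, 392]);
  translate([281, 271, 0]) cube([34, 34, 392]);
}
translate([-605, 130, 0]) {
  translate([0, 0, 392]) cube([315, 305, 35]);
  cube([34, 34, 392]);
  translate([281, 0, 0]) cube([34, 34, 392]);
  translate([0, 271, 0]) cube([34, 34, 392]);
  translate([281, 271, 0]) cube([34, 34, 392]);
}
translate([1269, 130, 0]) {
  translate([0, 0, 392]) cube([315, 305, 35]);
  cube([34, 34, 392]);
  translate([281, 0, 0]) cube([34, 34, 392]);
  translate([0, 271, 0]) cube([34, 34, 392]);
  translate([281, 271, 0]) cube([34, 34, 392]);
}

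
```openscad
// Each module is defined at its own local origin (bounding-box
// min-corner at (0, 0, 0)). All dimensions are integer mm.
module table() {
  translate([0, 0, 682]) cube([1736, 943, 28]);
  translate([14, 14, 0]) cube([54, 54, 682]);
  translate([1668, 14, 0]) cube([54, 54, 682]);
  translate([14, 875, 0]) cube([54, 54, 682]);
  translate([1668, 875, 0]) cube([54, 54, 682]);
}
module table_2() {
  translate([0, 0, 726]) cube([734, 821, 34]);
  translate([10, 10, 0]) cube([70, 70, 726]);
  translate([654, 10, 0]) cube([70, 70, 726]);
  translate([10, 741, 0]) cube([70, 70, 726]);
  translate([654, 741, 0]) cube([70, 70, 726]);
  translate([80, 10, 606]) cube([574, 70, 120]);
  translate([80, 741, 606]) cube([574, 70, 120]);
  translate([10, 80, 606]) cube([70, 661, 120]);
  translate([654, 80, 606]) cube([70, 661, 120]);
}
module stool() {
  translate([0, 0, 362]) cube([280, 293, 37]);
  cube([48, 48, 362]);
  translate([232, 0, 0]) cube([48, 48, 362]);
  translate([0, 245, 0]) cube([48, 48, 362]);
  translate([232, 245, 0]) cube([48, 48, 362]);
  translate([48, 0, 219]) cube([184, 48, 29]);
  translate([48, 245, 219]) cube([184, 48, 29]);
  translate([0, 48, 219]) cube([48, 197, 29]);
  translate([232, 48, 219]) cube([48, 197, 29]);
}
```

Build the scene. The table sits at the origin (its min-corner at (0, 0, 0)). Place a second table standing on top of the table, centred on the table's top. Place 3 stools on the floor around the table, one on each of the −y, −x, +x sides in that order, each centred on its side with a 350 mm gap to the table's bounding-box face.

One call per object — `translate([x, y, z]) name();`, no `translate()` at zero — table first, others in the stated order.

table();
translate([501, 61, 710]) table_2();
translate([728, -643, 0]) stool();
translate([-630, 325, 0]) stool();
translate([2086, 325, 0]) stool();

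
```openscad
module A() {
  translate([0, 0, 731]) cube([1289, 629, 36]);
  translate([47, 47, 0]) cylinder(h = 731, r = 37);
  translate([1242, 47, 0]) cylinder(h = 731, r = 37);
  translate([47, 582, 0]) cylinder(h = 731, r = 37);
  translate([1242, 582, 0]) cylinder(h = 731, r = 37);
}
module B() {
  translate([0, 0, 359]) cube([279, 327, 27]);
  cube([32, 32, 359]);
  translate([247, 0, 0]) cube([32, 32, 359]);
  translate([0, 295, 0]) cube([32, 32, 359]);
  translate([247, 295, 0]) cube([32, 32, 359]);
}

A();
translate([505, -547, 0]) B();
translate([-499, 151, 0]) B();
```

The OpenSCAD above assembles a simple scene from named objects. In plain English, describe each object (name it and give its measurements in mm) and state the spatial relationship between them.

A is a table: top 1289 mm (x) × 629 mm (y), 36 mm thick, upper face at z = 767 mm, on four round legs of 74 mm diameter, each leg's bounding box inset 10 mm from the nearest pair of top edges, running from z = 0 to the bottom of the top.

B is a four-legged stool. The seat is a 279×327×27 mm slab whose top surface is at z = 386 mm; four square legs, each 32×32 mm in cross-section, run from the floor (z = 0) to the underside of the seat, each flush with a corner of the seat.

Two stools sit around the table at the −y, −x sides.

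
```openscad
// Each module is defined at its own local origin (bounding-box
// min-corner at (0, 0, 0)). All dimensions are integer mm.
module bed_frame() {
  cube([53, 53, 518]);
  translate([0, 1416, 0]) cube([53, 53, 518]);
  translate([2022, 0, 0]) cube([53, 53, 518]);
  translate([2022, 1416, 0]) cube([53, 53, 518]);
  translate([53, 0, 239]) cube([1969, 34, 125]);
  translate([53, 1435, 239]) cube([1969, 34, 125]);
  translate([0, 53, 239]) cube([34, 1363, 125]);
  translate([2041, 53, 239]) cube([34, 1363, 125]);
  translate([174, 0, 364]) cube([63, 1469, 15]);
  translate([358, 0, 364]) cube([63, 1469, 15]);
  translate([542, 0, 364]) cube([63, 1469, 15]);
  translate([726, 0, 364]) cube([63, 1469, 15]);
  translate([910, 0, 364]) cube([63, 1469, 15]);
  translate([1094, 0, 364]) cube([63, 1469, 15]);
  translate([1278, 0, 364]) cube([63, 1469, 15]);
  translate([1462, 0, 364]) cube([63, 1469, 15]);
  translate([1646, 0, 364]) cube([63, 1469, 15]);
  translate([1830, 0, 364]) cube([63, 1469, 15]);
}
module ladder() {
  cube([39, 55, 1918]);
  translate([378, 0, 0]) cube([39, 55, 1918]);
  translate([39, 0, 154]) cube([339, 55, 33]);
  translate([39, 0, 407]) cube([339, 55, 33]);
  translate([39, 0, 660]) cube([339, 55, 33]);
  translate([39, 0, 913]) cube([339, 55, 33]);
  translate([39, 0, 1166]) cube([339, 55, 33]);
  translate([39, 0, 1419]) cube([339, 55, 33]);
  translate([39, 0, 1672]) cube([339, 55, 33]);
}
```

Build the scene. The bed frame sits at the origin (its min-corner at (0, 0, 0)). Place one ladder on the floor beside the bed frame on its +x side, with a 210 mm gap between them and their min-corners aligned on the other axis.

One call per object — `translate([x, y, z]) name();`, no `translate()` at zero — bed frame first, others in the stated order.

bed_frame();
translate([2285, 0, 0]) ladder();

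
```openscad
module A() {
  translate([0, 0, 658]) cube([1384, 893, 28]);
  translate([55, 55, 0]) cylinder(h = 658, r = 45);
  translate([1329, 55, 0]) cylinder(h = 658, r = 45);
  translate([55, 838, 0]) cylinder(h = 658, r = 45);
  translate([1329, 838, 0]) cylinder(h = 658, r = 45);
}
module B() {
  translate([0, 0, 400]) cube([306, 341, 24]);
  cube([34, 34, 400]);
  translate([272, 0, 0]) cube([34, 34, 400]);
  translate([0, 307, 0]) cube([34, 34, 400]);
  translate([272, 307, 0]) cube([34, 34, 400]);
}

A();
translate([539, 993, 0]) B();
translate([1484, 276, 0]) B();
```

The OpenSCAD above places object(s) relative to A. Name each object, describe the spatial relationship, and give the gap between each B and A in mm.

Each stool's nearest face is 100 mm from the table's bounding box.

A is a table. B is a stool. Two stools sit around the table at the +y, +x sides. The gap between each stool and the table is 100 mm.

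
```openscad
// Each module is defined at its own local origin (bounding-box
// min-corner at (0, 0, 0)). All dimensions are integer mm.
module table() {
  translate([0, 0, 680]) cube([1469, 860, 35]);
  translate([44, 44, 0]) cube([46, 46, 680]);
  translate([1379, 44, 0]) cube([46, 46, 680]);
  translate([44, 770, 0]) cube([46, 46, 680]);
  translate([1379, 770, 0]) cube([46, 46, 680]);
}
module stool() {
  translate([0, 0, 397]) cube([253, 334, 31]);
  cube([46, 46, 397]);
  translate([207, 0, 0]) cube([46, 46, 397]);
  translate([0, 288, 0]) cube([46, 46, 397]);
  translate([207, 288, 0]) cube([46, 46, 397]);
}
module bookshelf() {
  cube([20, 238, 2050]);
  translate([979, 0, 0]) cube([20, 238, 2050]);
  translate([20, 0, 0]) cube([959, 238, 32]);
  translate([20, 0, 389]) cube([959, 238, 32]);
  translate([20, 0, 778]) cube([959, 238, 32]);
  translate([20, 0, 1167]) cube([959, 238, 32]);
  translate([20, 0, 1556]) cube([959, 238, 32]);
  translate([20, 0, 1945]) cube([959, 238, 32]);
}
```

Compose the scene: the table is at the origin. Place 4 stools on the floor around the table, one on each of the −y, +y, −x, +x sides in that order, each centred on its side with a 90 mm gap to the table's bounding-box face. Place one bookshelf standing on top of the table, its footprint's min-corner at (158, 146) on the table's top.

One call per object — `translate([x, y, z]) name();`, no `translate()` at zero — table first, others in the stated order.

table();
translate([608, -424, 0]) stool();
translate([608, 950, 0]) stool();
translate([-343, 263, 0]) stool();
translate([1559, 263, 0]) stool();
translate([158, 146, 715]) bookshelf();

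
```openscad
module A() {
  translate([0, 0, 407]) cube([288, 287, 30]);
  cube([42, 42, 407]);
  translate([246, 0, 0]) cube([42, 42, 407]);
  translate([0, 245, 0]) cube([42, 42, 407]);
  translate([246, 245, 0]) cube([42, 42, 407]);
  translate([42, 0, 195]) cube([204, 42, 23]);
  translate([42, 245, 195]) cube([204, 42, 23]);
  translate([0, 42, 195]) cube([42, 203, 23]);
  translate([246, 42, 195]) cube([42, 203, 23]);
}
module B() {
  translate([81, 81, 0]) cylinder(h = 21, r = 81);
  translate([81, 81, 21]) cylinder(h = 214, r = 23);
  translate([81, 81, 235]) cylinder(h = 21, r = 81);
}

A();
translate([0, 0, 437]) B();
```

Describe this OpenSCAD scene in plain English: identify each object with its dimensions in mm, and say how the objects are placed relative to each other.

A is a four-legged stool. The seat is 288×287 mm, 30 mm thick, top at z = 437 mm. It stands on four square legs, each 42×42 mm in cross-section, from z = 0 to the seat underside, each flush with a corner of the seat. Four stretchers, 42 mm wide and 23 mm tall, connect adjacent legs with their undersides at z = 195 mm, each running between the inner faces of the legs it joins and aligned with the legs' outer faces on the other axis.

B is a spool: two coaxial disc flanges of radius 81 mm and thickness 21 mm, joined by a core cylinder of radius 23 mm and height 214 mm. The lower flange rests on z = 0 and the three cylinders share a vertical axis.

The spool is on top of the stool.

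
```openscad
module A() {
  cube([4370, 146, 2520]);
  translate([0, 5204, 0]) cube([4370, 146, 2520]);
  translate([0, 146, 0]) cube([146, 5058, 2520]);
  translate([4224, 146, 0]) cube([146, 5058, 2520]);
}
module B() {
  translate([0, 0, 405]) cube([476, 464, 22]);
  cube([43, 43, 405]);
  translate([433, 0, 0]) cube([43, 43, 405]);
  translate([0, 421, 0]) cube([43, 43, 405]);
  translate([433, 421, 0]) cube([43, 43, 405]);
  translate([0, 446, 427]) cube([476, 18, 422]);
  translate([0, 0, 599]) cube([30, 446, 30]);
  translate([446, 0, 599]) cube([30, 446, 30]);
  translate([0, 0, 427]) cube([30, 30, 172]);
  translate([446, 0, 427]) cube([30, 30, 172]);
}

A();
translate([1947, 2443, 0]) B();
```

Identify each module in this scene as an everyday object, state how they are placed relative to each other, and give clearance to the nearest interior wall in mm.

A is a house frame. B is a chair. The chair sits inside the house frame, centred. The clearance to the nearest interior wall is 1801 mm.

Clearances: x = 1801, y = 2297; minimum 1801 mm.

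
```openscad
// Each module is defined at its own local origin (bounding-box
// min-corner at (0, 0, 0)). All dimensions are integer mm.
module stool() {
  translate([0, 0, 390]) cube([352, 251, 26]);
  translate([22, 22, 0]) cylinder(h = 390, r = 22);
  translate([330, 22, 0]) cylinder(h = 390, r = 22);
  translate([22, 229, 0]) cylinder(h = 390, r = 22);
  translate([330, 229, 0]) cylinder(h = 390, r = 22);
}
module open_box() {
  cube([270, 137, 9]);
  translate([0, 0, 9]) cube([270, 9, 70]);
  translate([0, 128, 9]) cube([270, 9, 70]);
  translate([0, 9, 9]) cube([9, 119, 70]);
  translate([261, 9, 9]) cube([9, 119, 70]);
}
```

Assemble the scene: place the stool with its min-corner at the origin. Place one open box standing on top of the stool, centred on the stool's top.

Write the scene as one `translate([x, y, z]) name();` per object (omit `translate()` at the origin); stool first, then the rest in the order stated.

stool();
translate([41, 57, 416]) open_box();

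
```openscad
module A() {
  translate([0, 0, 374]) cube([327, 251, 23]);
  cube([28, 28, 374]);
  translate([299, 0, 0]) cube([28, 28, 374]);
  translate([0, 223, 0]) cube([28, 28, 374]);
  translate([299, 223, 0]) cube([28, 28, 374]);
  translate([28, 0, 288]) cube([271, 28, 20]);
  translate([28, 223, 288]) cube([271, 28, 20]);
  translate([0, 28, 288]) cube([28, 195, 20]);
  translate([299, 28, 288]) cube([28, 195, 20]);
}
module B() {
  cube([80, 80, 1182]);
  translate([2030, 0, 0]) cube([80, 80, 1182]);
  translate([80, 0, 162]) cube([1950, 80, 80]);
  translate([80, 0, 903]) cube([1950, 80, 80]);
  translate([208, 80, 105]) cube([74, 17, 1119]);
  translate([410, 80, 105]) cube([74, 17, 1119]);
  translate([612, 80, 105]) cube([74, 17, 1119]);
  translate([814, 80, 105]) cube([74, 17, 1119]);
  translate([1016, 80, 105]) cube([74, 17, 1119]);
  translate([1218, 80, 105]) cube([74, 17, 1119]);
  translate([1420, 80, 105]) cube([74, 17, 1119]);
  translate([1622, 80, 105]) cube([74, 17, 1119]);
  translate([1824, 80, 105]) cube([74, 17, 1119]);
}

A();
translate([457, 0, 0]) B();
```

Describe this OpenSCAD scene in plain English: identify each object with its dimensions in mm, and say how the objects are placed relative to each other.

A is a four-legged stool. The seat is 327×251 mm, 23 mm thick, top at z = 397 mm. It stands on four square legs, each 28×28 mm in cross-section, from z = 0 to the seat underside, each flush with a corner of the seat. Four stretchers, 28 mm wide and 20 mm tall, connect adjacent legs with their undersides at z = 288 mm, each running between the inner faces of the legs it joins and aligned with the legs' outer faces on the other axis.

B is a fence section. Two 80×80 mm posts, 1182 mm tall, stand on the floor with a clear span of 1950 mm between their inner faces. Two horizontal rails of 80×80 mm section span the gap between the posts with their undersides at z = 162 mm and z = 903 mm, flush with the posts' −y face. 9 pickets, each 74 mm wide, 17 mm thick and 1119 mm tall, are fixed to the +y face of the rails with their bottoms at z = 105 mm, evenly spaced across the span with equal gaps (rounded down to the nearest mm) at the −x end and between each pair — any rounding remainder accumulates at the +x end.

The fence section is on the floor beside the stool on its +x side.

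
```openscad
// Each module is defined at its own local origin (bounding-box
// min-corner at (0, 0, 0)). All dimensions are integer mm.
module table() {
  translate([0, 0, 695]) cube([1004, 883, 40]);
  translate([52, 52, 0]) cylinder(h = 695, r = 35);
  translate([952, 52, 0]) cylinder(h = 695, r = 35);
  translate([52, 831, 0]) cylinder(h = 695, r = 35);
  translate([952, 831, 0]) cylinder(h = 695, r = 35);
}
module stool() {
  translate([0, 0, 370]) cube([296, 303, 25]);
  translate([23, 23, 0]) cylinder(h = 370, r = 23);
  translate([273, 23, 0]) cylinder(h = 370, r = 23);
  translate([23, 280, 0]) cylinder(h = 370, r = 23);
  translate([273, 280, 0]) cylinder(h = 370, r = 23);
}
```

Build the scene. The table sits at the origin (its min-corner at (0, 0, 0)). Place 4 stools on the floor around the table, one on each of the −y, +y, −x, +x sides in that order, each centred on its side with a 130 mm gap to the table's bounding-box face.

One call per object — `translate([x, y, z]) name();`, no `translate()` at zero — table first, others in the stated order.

table();
translate([354, -433, 0]) stool();
translate([354, 1013, 0]) stool();
translate([-426, 290, 0]) stool();
translate([1134, 290, 0]) stool();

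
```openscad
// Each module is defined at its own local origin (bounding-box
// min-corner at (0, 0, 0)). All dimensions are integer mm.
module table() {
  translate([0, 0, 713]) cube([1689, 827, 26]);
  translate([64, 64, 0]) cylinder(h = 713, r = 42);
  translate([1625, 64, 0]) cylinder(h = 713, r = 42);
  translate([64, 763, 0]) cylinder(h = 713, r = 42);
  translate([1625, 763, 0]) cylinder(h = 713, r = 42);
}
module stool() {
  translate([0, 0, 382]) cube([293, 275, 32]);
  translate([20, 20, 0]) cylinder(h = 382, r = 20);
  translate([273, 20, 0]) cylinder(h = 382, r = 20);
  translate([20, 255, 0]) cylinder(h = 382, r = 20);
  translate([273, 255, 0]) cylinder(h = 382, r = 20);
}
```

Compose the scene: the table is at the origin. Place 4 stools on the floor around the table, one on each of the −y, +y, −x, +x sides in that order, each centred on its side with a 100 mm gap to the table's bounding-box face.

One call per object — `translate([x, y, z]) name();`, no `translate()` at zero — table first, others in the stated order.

table();
translate([698, -375, 0]) stool();
translate([698, 927, 0]) stool();
translate([-393, 276, 0]) stool();
translate([1789, 276, 0]) stool();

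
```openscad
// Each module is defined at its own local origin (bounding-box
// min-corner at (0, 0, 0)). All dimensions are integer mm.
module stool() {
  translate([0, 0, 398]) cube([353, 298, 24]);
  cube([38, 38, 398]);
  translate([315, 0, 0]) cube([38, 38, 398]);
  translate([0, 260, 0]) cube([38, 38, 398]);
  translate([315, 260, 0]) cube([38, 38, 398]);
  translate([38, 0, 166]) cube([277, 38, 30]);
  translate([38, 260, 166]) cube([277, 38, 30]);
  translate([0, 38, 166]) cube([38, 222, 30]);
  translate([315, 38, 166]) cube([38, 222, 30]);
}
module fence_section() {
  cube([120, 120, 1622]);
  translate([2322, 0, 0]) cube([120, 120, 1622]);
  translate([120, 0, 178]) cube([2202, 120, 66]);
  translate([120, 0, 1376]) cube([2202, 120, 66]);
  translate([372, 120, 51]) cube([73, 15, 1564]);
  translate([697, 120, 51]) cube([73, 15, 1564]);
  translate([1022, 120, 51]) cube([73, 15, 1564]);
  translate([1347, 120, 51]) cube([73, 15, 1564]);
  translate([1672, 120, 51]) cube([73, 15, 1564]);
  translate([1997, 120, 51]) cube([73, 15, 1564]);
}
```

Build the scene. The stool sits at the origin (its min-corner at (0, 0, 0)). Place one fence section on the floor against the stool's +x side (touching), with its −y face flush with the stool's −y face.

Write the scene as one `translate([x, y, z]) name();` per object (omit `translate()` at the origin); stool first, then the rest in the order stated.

stool();
translate([353, 0, 0]) fence_section();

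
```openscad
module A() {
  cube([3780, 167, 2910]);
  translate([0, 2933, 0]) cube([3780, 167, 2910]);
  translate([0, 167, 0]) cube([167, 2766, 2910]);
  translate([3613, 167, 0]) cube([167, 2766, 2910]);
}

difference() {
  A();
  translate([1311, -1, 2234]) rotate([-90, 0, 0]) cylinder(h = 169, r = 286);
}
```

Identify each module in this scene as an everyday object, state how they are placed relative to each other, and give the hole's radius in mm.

A is a house frame. The house frame has a circular hole through its front wall. The hole's radius is 286 mm.

The subtracted cylinder has r = 286 mm.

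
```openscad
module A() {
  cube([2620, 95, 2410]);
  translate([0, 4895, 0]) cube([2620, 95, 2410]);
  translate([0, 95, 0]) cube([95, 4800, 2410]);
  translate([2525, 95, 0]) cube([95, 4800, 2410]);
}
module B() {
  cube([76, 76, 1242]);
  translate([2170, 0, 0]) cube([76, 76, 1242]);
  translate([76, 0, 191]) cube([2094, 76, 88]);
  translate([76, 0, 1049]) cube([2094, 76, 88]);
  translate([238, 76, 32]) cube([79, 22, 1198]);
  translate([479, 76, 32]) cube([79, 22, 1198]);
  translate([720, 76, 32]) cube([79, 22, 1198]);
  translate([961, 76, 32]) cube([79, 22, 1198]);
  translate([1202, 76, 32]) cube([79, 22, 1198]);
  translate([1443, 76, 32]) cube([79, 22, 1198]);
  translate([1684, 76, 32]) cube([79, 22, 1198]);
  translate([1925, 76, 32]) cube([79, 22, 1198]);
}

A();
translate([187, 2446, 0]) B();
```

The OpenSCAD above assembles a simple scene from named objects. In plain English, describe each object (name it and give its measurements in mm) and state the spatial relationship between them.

A is a box-shaped house frame (walls only): outside footprint 2620×4990 mm, wall height 2410 mm, wall thickness 95 mm. The two y-facing walls run the full x-width; the two x-facing walls fit between the inner faces of the y-facing walls.

B is a fence section. Two 76×76 mm posts, 1242 mm tall, stand on the floor with a clear span of 2094 mm between their inner faces. Two horizontal rails of 76×88 mm section span the gap between the posts with their undersides at z = 191 mm and z = 1049 mm, flush with the posts' −y face. 8 pickets, each 79 mm wide, 22 mm thick and 1198 mm tall, are fixed to the +y face of the rails with their bottoms at z = 32 mm, evenly spaced across the span with equal gaps (rounded down to the nearest mm) at the −x end and between each pair — any rounding remainder accumulates at the +x end.

The fence section sits inside the house frame, centred.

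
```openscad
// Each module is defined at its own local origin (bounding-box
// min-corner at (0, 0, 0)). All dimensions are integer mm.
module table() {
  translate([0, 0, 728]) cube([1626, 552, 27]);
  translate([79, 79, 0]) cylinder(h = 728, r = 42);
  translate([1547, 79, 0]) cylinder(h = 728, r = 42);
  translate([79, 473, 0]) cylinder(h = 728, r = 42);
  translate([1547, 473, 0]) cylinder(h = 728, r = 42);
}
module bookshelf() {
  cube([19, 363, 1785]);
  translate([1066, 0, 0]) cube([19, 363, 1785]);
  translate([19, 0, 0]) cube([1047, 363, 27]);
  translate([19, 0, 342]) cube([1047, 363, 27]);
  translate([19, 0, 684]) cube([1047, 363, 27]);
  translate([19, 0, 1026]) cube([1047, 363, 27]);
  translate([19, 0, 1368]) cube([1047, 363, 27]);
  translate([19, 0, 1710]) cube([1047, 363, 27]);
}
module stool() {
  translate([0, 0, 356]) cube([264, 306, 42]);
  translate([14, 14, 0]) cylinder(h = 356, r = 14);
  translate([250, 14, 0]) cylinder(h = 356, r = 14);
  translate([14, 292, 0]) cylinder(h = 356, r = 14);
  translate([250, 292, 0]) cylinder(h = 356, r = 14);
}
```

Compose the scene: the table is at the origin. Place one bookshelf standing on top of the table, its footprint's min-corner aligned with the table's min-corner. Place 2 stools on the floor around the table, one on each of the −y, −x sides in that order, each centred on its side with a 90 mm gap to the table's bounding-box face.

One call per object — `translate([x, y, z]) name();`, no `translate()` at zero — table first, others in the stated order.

table();
translate([0, 0, 755]) bookshelf();
translate([681, -396, 0]) stool();
translate([-354, 123, 0]) stool();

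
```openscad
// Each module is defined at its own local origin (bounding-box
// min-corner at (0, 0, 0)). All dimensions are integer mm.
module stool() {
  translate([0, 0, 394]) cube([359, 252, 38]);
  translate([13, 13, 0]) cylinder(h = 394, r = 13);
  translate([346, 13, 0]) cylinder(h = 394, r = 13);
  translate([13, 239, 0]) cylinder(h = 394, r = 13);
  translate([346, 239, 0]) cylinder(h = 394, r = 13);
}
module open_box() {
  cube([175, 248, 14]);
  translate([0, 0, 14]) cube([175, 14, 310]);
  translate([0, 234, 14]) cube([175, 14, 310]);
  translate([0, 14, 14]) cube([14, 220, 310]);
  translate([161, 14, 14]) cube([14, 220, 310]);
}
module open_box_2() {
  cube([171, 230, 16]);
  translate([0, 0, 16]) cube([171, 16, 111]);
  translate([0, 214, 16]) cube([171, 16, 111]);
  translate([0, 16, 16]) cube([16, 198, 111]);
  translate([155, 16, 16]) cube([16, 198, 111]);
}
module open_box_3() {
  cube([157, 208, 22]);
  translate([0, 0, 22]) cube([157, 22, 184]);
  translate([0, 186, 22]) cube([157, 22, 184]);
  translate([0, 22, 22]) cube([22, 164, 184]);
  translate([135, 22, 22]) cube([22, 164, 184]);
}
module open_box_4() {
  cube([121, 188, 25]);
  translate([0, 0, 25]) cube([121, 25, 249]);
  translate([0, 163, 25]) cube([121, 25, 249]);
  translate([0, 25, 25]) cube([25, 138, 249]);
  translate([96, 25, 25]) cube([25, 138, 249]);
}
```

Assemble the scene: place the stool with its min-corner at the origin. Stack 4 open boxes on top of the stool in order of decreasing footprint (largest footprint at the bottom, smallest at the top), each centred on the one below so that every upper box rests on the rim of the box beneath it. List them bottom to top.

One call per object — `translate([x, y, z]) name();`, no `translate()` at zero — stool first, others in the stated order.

stool();
translate([92, 2, 432]) open_box();
translate([94, 11, 756]) open_box_2();
translate([101, 22, 883]) open_box_3();
translate([119, 32, 1089]) open_box_4();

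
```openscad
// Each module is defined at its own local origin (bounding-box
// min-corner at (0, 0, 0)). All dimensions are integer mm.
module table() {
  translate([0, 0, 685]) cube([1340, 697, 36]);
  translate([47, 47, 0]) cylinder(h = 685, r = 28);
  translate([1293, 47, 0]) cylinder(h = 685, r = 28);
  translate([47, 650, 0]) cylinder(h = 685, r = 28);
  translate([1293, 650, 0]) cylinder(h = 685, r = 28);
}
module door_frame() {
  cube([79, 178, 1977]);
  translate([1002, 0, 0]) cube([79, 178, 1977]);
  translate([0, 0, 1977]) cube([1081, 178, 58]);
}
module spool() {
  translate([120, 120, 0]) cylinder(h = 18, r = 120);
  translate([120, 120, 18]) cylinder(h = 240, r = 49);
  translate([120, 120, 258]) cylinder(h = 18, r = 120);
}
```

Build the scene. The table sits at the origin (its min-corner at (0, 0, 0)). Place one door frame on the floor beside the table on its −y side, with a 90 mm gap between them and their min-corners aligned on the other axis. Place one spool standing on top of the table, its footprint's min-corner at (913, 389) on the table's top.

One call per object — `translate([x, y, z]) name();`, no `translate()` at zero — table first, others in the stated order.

table();
translate([0, -268, 0]) door_frame();
translate([913, 389, 721]) spool();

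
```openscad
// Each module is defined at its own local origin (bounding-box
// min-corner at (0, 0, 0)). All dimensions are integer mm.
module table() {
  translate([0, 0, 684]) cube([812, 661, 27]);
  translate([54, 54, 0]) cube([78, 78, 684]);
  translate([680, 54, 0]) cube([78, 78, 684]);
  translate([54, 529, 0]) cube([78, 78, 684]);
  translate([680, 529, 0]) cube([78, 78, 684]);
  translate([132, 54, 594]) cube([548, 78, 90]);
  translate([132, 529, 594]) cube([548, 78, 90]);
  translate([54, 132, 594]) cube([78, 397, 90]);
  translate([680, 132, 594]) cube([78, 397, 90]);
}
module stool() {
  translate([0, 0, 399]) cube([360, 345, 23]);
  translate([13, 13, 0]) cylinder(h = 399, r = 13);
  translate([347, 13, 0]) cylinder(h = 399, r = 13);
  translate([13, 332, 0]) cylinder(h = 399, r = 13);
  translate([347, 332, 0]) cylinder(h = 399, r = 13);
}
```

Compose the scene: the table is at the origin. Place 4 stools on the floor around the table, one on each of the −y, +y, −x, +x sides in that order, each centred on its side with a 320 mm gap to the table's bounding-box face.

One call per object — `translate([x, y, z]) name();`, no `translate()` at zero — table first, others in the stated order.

table();
translate([226, -665, 0]) stool();
translate([226, 981, 0]) stool();
translate([-680, 158, 0]) stool();
translate([1132, 158, 0]) stool();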